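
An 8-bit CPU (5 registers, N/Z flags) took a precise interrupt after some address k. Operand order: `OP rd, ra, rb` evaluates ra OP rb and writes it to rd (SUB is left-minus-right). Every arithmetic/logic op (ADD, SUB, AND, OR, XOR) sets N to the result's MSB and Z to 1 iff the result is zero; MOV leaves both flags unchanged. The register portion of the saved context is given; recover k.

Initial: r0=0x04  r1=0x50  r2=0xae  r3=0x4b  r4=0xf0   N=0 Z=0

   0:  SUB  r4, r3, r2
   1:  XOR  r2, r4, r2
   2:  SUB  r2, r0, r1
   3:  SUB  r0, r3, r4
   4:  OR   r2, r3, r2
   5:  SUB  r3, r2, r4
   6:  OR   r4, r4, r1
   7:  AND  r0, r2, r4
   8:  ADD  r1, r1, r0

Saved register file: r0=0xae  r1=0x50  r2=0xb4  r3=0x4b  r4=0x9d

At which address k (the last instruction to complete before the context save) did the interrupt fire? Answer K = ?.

K = 3

after  0: r0=0x04 r1=0x50 r2=0xae r3=0x4b r4=0x9d  N=1 Z=0
after  1: r0=0x04 r1=0x50 r2=0x33 r3=0x4b r4=0x9d  N=0 Z=0
after  2: r0=0x04 r1=0x50 r2=0xb4 r3=0x4b r4=0x9d  N=1 Z=0
after  3: r0=0xae r1=0x50 r2=0xb4 r3=0x4b r4=0x9d  N=1 Z=0
-- IRQ taken; context saved, return-PC = 4 --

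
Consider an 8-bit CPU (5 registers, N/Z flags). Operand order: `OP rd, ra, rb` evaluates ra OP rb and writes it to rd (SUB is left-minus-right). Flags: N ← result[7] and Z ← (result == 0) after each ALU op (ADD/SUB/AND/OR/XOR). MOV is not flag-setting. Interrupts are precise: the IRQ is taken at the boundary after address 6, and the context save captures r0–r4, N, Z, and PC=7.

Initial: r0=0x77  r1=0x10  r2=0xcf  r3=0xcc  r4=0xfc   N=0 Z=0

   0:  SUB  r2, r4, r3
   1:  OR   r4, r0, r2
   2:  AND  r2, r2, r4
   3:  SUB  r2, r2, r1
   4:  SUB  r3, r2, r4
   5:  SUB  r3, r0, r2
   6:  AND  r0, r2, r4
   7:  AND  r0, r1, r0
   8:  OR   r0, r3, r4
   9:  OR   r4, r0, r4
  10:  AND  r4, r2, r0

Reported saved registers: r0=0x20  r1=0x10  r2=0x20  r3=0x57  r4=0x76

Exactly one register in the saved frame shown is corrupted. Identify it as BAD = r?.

BAD = r4

after  0: r0=0x77 r1=0x10 r2=0x30 r3=0xcc r4=0xfc  N=0 Z=0
after  1: r0=0x77 r1=0x10 r2=0x30 r3=0xcc r4=0x77  N=0 Z=0
after  2: r0=0x77 r1=0x10 r2=0x30 r3=0xcc r4=0x77  N=0 Z=0
after  3: r0=0x77 r1=0x10 r2=0x20 r3=0xcc r4=0x77  N=0 Z=0
after  4: r0=0x77 r1=0x10 r2=0x20 r3=0xa9 r4=0x77  N=1 Z=0
after  5: r0=0x77 r1=0x10 r2=0x20 r3=0x57 r4=0x77  N=0 Z=0
after  6: r0=0x20 r1=0x10 r2=0x20 r3=0x57 r4=0x77  N=0 Z=0
-- IRQ taken; context saved, return-PC = 7 --
mismatch: r4: reported 0x76 vs actual 0x77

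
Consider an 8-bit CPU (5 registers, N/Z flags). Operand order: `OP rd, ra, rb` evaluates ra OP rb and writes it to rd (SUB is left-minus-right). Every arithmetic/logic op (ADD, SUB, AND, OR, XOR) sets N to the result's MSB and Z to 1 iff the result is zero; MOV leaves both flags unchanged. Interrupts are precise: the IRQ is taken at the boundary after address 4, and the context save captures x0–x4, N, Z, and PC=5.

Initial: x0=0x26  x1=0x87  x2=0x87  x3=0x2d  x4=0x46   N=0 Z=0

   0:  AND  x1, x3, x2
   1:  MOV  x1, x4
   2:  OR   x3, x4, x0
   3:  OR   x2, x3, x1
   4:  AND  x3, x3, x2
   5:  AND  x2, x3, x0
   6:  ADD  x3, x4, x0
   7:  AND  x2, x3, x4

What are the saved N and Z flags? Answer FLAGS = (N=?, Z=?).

FLAGS = (N=0, Z=0)

after  0: x0=0x26 x1=0x05 x2=0x87 x3=0x2d x4=0x46  N=0 Z=0
after  1: x0=0x26 x1=0x46 x2=0x87 x3=0x2d x4=0x46  N=0 Z=0
after  2: x0=0x26 x1=0x46 x2=0x87 x3=0x66 x4=0x46  N=0 Z=0
after  3: x0=0x26 x1=0x46 x2=0x66 x3=0x66 x4=0x46  N=0 Z=0
after  4: x0=0x26 x1=0x46 x2=0x66 x3=0x66 x4=0x46  N=0 Z=0
-- IRQ taken; context saved, return-PC = 5 --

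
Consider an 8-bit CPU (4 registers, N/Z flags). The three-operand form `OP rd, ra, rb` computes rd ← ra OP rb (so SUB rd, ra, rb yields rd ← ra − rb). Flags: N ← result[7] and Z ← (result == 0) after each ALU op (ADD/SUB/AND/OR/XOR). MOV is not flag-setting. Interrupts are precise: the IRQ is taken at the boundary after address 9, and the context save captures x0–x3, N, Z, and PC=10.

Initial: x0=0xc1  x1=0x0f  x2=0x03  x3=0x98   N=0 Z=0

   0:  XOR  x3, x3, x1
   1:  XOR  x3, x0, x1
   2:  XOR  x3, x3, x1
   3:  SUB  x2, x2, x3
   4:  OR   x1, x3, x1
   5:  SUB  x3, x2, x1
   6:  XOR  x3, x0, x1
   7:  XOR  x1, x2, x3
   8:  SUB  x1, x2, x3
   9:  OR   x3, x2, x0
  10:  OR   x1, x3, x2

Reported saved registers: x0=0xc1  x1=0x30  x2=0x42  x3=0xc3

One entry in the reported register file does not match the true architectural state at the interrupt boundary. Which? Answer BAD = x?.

BAD = x1

after  0: x0=0xc1 x1=0x0f x2=0x03 x3=0x97  N=1 Z=0
after  1: x0=0xc1 x1=0x0f x2=0x03 x3=0xce  N=1 Z=0
after  2: x0=0xc1 x1=0x0f x2=0x03 x3=0xc1  N=1 Z=0
after  3: x0=0xc1 x1=0x0f x2=0x42 x3=0xc1  N=0 Z=0
after  4: x0=0xc1 x1=0xcf x2=0x42 x3=0xc1  N=1 Z=0
after  5: x0=0xc1 x1=0xcf x2=0x42 x3=0x73  N=0 Z=0
after  6: x0=0xc1 x1=0xcf x2=0x42 x3=0x0e  N=0 Z=0
after  7: x0=0xc1 x1=0x4c x2=0x42 x3=0x0e  N=0 Z=0
after  8: x0=0xc1 x1=0x34 x2=0x42 x3=0x0e  N=0 Z=0
after  9: x0=0xc1 x1=0x34 x2=0x42 x3=0xc3  N=1 Z=0
-- IRQ taken; context saved, return-PC = 10 --
mismatch: x1: reported 0x30 vs actual 0x34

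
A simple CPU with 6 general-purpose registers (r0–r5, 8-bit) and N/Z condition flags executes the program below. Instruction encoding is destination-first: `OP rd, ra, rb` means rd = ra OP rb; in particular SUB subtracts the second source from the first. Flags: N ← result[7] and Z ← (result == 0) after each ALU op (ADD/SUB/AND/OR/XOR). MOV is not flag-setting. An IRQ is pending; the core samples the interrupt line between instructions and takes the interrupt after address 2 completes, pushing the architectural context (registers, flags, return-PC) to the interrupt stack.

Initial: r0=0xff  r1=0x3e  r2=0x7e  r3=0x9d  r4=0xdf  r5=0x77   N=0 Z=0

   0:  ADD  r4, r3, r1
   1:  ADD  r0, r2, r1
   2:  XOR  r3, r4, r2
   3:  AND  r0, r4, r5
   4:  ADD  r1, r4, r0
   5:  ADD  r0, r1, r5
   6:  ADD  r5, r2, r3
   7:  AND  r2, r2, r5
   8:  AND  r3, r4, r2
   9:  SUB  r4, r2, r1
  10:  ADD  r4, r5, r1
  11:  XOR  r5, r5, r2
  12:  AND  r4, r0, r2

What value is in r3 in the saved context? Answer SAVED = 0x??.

after  0: r0=0xff r1=0x3e r2=0x7e r3=0x9d r4=0xdb r5=0x77  N=1 Z=0
after  1: r0=0xbc r1=0x3e r2=0x7e r3=0x9d r4=0xdb r5=0x77  N=1 Z=0
after  2: r0=0xbc r1=0x3e r2=0x7e r3=0xa5 r4=0xdb r5=0x77  N=1 Z=0
-- IRQ taken; context saved, return-PC = 3 --

SAVED = 0xa5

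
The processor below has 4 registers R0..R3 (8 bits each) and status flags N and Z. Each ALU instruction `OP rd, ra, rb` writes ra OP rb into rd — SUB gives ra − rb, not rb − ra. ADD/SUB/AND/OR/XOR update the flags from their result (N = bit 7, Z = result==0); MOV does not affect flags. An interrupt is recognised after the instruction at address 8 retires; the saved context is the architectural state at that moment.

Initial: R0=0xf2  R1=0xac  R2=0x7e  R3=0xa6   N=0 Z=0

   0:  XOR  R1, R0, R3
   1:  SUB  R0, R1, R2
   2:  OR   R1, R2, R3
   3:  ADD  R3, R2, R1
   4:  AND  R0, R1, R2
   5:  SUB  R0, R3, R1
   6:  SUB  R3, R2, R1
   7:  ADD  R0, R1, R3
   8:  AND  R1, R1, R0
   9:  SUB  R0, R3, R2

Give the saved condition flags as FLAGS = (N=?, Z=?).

after  0: R0=0xf2 R1=0x54 R2=0x7e R3=0xa6  N=0 Z=0
after  1: R0=0xd6 R1=0x54 R2=0x7e R3=0xa6  N=1 Z=0
after  2: R0=0xd6 R1=0xfe R2=0x7e R3=0xa6  N=1 Z=0
after  3: R0=0xd6 R1=0xfe R2=0x7e R3=0x7c  N=0 Z=0
after  4: R0=0x7e R1=0xfe R2=0x7e R3=0x7c  N=0 Z=0
after  5: R0=0x7e R1=0xfe R2=0x7e R3=0x7c  N=0 Z=0
after  6: R0=0x7e R1=0xfe R2=0x7e R3=0x80  N=1 Z=0
after  7: R0=0x7e R1=0xfe R2=0x7e R3=0x80  N=0 Z=0
after  8: R0=0x7e R1=0x7e R2=0x7e R3=0x80  N=0 Z=0
-- IRQ taken; context saved, return-PC = 9 --

FLAGS = (N=0, Z=0)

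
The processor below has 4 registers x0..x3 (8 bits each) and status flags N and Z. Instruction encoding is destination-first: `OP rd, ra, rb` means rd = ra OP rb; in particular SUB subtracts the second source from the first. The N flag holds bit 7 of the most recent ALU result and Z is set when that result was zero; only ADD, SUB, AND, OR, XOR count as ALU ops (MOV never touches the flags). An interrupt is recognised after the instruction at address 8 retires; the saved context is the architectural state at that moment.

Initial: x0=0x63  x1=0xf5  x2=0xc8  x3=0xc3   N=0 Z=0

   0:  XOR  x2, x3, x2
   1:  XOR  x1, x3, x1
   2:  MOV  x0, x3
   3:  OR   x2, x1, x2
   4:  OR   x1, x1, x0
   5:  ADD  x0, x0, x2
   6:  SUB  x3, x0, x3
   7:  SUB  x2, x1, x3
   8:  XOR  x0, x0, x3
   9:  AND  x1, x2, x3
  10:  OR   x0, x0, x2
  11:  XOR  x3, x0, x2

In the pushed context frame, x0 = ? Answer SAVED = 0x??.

after  0: x0=0x63 x1=0xf5 x2=0x0b x3=0xc3  N=0 Z=0
after  1: x0=0x63 x1=0x36 x2=0x0b x3=0xc3  N=0 Z=0
after  2: x0=0xc3 x1=0x36 x2=0x0b x3=0xc3  N=0 Z=0
after  3: x0=0xc3 x1=0x36 x2=0x3f x3=0xc3  N=0 Z=0
after  4: x0=0xc3 x1=0xf7 x2=0x3f x3=0xc3  N=1 Z=0
after  5: x0=0x02 x1=0xf7 x2=0x3f x3=0xc3  N=0 Z=0
after  6: x0=0x02 x1=0xf7 x2=0x3f x3=0x3f  N=0 Z=0
after  7: x0=0x02 x1=0xf7 x2=0xb8 x3=0x3f  N=1 Z=0
after  8: x0=0x3d x1=0xf7 x2=0xb8 x3=0x3f  N=0 Z=0
-- IRQ taken; context saved, return-PC = 9 --

SAVED = 0x3d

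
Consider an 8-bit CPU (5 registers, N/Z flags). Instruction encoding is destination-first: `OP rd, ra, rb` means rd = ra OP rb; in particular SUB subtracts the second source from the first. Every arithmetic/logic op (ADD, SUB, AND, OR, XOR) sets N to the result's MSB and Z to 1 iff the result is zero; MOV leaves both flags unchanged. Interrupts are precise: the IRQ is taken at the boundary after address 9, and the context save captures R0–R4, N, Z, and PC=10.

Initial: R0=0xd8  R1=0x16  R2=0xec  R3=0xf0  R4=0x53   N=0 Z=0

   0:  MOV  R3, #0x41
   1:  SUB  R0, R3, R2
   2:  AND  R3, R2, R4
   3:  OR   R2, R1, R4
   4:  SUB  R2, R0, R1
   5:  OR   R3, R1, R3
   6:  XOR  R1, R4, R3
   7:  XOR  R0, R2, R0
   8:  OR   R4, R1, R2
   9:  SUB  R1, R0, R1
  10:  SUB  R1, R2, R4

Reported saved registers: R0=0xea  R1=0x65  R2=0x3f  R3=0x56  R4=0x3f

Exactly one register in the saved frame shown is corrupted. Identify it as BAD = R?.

after  0: R0=0xd8 R1=0x16 R2=0xec R3=0x41 R4=0x53  N=0 Z=0
after  1: R0=0x55 R1=0x16 R2=0xec R3=0x41 R4=0x53  N=0 Z=0
after  2: R0=0x55 R1=0x16 R2=0xec R3=0x40 R4=0x53  N=0 Z=0
after  3: R0=0x55 R1=0x16 R2=0x57 R3=0x40 R4=0x53  N=0 Z=0
after  4: R0=0x55 R1=0x16 R2=0x3f R3=0x40 R4=0x53  N=0 Z=0
after  5: R0=0x55 R1=0x16 R2=0x3f R3=0x56 R4=0x53  N=0 Z=0
after  6: R0=0x55 R1=0x05 R2=0x3f R3=0x56 R4=0x53  N=0 Z=0
after  7: R0=0x6a R1=0x05 R2=0x3f R3=0x56 R4=0x53  N=0 Z=0
after  8: R0=0x6a R1=0x05 R2=0x3f R3=0x56 R4=0x3f  N=0 Z=0
after  9: R0=0x6a R1=0x65 R2=0x3f R3=0x56 R4=0x3f  N=0 Z=0
-- IRQ taken; context saved, return-PC = 10 --
mismatch: R0: reported 0xea vs actual 0x6a

BAD = R0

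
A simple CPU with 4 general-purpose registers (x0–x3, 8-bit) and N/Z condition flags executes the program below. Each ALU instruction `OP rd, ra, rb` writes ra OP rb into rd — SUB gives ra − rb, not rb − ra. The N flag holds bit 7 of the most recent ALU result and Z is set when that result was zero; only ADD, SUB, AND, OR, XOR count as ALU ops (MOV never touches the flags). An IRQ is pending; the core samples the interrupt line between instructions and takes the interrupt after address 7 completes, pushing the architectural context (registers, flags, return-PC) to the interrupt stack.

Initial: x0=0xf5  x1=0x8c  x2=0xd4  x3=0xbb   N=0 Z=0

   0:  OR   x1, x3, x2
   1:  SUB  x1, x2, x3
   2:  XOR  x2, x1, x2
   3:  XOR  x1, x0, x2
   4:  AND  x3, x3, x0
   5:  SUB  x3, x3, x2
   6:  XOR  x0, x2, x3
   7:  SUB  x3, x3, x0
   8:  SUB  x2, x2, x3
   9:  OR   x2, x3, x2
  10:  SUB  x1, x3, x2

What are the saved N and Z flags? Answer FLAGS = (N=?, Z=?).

FLAGS = (N=1, Z=0)

after  0: x0=0xf5 x1=0xff x2=0xd4 x3=0xbb  N=1 Z=0
after  1: x0=0xf5 x1=0x19 x2=0xd4 x3=0xbb  N=0 Z=0
after  2: x0=0xf5 x1=0x19 x2=0xcd x3=0xbb  N=1 Z=0
after  3: x0=0xf5 x1=0x38 x2=0xcd x3=0xbb  N=0 Z=0
after  4: x0=0xf5 x1=0x38 x2=0xcd x3=0xb1  N=1 Z=0
after  5: x0=0xf5 x1=0x38 x2=0xcd x3=0xe4  N=1 Z=0
after  6: x0=0x29 x1=0x38 x2=0xcd x3=0xe4  N=0 Z=0
after  7: x0=0x29 x1=0x38 x2=0xcd x3=0xbb  N=1 Z=0
-- IRQ taken; context saved, return-PC = 8 --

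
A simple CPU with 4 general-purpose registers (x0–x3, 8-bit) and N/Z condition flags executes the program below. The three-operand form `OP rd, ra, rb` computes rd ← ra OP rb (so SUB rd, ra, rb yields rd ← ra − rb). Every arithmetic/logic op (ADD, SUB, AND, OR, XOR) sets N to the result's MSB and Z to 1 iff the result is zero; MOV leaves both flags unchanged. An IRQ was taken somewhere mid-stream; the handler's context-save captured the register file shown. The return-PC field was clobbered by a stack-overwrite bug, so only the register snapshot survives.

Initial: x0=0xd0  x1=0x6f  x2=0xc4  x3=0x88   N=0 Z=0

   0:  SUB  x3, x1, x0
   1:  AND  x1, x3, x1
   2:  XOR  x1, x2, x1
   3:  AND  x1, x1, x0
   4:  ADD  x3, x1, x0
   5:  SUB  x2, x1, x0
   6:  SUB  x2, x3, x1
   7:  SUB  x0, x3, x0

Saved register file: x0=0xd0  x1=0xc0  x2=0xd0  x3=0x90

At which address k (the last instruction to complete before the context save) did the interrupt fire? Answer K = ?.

after  0: x0=0xd0 x1=0x6f x2=0xc4 x3=0x9f  N=1 Z=0
after  1: x0=0xd0 x1=0x0f x2=0xc4 x3=0x9f  N=0 Z=0
after  2: x0=0xd0 x1=0xcb x2=0xc4 x3=0x9f  N=1 Z=0
after  3: x0=0xd0 x1=0xc0 x2=0xc4 x3=0x9f  N=1 Z=0
after  4: x0=0xd0 x1=0xc0 x2=0xc4 x3=0x90  N=1 Z=0
after  5: x0=0xd0 x1=0xc0 x2=0xf0 x3=0x90  N=1 Z=0
after  6: x0=0xd0 x1=0xc0 x2=0xd0 x3=0x90  N=1 Z=0
-- IRQ taken; context saved, return-PC = 7 --

K = 6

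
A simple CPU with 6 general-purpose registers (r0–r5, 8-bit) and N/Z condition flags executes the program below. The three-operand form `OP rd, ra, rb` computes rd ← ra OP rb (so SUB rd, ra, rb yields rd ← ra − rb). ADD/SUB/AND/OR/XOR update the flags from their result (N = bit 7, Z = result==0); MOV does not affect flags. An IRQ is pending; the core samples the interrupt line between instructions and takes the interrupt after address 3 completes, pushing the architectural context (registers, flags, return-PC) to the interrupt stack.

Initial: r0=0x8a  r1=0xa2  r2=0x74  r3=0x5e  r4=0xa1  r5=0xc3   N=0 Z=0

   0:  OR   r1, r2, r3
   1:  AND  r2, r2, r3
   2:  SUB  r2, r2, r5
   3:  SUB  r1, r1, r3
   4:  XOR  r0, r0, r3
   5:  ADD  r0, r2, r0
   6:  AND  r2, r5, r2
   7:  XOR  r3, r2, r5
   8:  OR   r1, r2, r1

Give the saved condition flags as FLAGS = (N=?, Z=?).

after  0: r0=0x8a r1=0x7e r2=0x74 r3=0x5e r4=0xa1 r5=0xc3  N=0 Z=0
after  1: r0=0x8a r1=0x7e r2=0x54 r3=0x5e r4=0xa1 r5=0xc3  N=0 Z=0
after  2: r0=0x8a r1=0x7e r2=0x91 r3=0x5e r4=0xa1 r5=0xc3  N=1 Z=0
after  3: r0=0x8a r1=0x20 r2=0x91 r3=0x5e r4=0xa1 r5=0xc3  N=0 Z=0
-- IRQ taken; context saved, return-PC = 4 --

FLAGS = (N=0, Z=0)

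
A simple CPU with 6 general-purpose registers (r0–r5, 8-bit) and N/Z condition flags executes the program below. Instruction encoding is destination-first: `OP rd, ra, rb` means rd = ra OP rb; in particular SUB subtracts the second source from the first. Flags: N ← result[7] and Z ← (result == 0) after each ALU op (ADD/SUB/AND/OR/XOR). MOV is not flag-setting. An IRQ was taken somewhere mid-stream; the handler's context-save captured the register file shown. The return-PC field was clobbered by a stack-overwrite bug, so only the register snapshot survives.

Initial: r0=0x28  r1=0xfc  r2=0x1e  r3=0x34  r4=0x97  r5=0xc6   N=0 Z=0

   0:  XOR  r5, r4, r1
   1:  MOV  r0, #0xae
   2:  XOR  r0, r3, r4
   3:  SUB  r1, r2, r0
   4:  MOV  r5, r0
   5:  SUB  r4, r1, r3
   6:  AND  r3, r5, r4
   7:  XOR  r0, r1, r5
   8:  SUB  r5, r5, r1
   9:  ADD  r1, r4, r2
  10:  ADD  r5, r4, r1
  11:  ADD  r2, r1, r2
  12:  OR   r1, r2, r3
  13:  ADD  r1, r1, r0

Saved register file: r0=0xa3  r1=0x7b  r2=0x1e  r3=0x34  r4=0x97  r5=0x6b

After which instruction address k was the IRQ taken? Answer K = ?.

K = 3

after  0: r0=0x28 r1=0xfc r2=0x1e r3=0x34 r4=0x97 r5=0x6b  N=0 Z=0
after  1: r0=0xae r1=0xfc r2=0x1e r3=0x34 r4=0x97 r5=0x6b  N=0 Z=0
after  2: r0=0xa3 r1=0xfc r2=0x1e r3=0x34 r4=0x97 r5=0x6b  N=1 Z=0
after  3: r0=0xa3 r1=0x7b r2=0x1e r3=0x34 r4=0x97 r5=0x6b  N=0 Z=0
-- IRQ taken; context saved, return-PC = 4 --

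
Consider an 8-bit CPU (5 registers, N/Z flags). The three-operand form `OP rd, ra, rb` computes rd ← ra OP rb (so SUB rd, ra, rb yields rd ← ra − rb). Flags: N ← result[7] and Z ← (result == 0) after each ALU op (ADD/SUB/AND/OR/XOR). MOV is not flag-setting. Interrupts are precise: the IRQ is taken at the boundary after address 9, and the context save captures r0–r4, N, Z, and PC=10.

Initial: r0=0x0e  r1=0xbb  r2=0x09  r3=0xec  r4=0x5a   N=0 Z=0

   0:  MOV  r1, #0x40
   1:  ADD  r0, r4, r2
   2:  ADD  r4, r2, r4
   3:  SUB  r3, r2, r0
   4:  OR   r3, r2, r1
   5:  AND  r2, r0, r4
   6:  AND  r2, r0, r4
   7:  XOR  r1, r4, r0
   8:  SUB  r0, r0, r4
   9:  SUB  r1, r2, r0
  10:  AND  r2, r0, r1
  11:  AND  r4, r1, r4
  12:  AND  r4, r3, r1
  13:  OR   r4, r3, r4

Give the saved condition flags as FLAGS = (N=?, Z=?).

FLAGS = (N=0, Z=0)

after  0: r0=0x0e r1=0x40 r2=0x09 r3=0xec r4=0x5a  N=0 Z=0
after  1: r0=0x63 r1=0x40 r2=0x09 r3=0xec r4=0x5a  N=0 Z=0
after  2: r0=0x63 r1=0x40 r2=0x09 r3=0xec r4=0x63  N=0 Z=0
after  3: r0=0x63 r1=0x40 r2=0x09 r3=0xa6 r4=0x63  N=1 Z=0
after  4: r0=0x63 r1=0x40 r2=0x09 r3=0x49 r4=0x63  N=0 Z=0
after  5: r0=0x63 r1=0x40 r2=0x63 r3=0x49 r4=0x63  N=0 Z=0
after  6: r0=0x63 r1=0x40 r2=0x63 r3=0x49 r4=0x63  N=0 Z=0
after  7: r0=0x63 r1=0x00 r2=0x63 r3=0x49 r4=0x63  N=0 Z=1
after  8: r0=0x00 r1=0x00 r2=0x63 r3=0x49 r4=0x63  N=0 Z=1
after  9: r0=0x00 r1=0x63 r2=0x63 r3=0x49 r4=0x63  N=0 Z=0
-- IRQ taken; context saved, return-PC = 10 --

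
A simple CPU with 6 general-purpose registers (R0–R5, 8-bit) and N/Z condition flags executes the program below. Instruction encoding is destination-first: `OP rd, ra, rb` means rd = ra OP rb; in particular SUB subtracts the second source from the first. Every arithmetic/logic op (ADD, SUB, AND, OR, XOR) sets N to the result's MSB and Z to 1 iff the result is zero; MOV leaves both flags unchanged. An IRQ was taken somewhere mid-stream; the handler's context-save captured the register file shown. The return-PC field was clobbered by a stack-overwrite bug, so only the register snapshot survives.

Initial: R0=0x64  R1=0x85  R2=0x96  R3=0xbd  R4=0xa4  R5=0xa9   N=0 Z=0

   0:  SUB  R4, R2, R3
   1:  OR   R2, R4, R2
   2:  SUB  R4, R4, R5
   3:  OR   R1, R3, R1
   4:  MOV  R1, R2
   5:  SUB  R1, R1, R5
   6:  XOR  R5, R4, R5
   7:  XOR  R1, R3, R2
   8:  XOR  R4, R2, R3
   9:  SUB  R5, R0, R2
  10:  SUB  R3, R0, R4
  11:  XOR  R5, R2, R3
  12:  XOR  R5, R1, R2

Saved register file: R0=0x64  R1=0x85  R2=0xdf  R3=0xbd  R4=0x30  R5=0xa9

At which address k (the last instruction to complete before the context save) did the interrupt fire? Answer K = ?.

K = 2

after  0: R0=0x64 R1=0x85 R2=0x96 R3=0xbd R4=0xd9 R5=0xa9  N=1 Z=0
after  1: R0=0x64 R1=0x85 R2=0xdf R3=0xbd R4=0xd9 R5=0xa9  N=1 Z=0
after  2: R0=0x64 R1=0x85 R2=0xdf R3=0xbd R4=0x30 R5=0xa9  N=0 Z=0
-- IRQ taken; context saved, return-PC = 3 --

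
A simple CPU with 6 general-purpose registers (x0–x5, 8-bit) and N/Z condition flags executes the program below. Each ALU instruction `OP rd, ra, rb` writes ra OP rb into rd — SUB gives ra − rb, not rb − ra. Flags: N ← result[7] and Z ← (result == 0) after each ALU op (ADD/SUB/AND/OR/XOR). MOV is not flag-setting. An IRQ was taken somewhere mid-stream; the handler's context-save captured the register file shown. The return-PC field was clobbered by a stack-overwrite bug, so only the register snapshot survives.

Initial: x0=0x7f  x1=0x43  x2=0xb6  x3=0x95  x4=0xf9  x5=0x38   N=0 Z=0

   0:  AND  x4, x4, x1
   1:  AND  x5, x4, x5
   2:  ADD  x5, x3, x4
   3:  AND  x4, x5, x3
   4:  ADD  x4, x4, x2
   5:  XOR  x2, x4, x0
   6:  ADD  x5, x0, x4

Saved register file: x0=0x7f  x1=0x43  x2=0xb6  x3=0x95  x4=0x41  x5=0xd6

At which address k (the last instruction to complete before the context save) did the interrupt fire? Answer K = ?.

K = 2

after  0: x0=0x7f x1=0x43 x2=0xb6 x3=0x95 x4=0x41 x5=0x38  N=0 Z=0
after  1: x0=0x7f x1=0x43 x2=0xb6 x3=0x95 x4=0x41 x5=0x00  N=0 Z=1
after  2: x0=0x7f x1=0x43 x2=0xb6 x3=0x95 x4=0x41 x5=0xd6  N=1 Z=0
-- IRQ taken; context saved, return-PC = 3 --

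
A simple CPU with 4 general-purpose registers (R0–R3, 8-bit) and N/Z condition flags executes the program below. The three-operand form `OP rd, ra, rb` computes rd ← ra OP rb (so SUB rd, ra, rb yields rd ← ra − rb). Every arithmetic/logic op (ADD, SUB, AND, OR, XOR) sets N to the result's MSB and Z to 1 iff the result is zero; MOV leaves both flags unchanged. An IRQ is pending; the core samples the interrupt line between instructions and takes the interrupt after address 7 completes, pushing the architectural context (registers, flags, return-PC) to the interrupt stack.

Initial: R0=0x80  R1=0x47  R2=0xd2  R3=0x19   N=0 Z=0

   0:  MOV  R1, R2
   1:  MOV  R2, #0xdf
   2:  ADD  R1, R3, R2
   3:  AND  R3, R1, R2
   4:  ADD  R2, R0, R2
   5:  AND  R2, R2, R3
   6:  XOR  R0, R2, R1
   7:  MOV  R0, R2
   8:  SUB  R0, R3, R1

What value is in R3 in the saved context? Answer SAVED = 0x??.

SAVED = 0xd8

after  0: R0=0x80 R1=0xd2 R2=0xd2 R3=0x19  N=0 Z=0
after  1: R0=0x80 R1=0xd2 R2=0xdf R3=0x19  N=0 Z=0
after  2: R0=0x80 R1=0xf8 R2=0xdf R3=0x19  N=1 Z=0
after  3: R0=0x80 R1=0xf8 R2=0xdf R3=0xd8  N=1 Z=0
after  4: R0=0x80 R1=0xf8 R2=0x5f R3=0xd8  N=0 Z=0
after  5: R0=0x80 R1=0xf8 R2=0x58 R3=0xd8  N=0 Z=0
after  6: R0=0xa0 R1=0xf8 R2=0x58 R3=0xd8  N=1 Z=0
after  7: R0=0x58 R1=0xf8 R2=0x58 R3=0xd8  N=1 Z=0
-- IRQ taken; context saved, return-PC = 8 --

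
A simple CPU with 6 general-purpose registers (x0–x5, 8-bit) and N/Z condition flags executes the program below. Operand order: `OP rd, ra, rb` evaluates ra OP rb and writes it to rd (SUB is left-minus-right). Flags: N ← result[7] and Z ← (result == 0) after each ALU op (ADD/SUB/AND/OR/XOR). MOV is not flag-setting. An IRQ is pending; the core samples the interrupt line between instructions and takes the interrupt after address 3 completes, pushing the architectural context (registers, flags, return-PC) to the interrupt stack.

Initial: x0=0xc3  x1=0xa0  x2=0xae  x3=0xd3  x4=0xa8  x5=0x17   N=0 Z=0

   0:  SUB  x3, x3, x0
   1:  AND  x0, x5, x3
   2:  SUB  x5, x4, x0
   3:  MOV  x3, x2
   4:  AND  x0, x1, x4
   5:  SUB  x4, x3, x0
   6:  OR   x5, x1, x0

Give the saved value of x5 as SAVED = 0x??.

after  0: x0=0xc3 x1=0xa0 x2=0xae x3=0x10 x4=0xa8 x5=0x17  N=0 Z=0
after  1: x0=0x10 x1=0xa0 x2=0xae x3=0x10 x4=0xa8 x5=0x17  N=0 Z=0
after  2: x0=0x10 x1=0xa0 x2=0xae x3=0x10 x4=0xa8 x5=0x98  N=1 Z=0
after  3: x0=0x10 x1=0xa0 x2=0xae x3=0xae x4=0xa8 x5=0x98  N=1 Z=0
-- IRQ taken; context saved, return-PC = 4 --

SAVED = 0x98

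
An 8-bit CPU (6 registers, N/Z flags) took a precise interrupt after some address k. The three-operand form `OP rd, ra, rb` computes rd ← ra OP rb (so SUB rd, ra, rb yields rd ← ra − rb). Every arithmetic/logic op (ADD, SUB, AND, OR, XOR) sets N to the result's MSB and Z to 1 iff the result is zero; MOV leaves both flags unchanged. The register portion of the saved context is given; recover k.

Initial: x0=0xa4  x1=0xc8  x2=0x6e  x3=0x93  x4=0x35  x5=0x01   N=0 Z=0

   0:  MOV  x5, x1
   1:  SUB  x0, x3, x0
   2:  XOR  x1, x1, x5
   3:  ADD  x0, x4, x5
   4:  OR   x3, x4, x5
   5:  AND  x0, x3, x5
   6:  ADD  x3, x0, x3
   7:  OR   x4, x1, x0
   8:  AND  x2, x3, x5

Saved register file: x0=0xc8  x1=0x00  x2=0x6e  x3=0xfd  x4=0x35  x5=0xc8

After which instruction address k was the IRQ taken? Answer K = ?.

K = 5

after  0: x0=0xa4 x1=0xc8 x2=0x6e x3=0x93 x4=0x35 x5=0xc8  N=0 Z=0
after  1: x0=0xef x1=0xc8 x2=0x6e x3=0x93 x4=0x35 x5=0xc8  N=1 Z=0
after  2: x0=0xef x1=0x00 x2=0x6e x3=0x93 x4=0x35 x5=0xc8  N=0 Z=1
after  3: x0=0xfd x1=0x00 x2=0x6e x3=0x93 x4=0x35 x5=0xc8  N=1 Z=0
after  4: x0=0xfd x1=0x00 x2=0x6e x3=0xfd x4=0x35 x5=0xc8  N=1 Z=0
after  5: x0=0xc8 x1=0x00 x2=0x6e x3=0xfd x4=0x35 x5=0xc8  N=1 Z=0
-- IRQ taken; context saved, return-PC = 6 --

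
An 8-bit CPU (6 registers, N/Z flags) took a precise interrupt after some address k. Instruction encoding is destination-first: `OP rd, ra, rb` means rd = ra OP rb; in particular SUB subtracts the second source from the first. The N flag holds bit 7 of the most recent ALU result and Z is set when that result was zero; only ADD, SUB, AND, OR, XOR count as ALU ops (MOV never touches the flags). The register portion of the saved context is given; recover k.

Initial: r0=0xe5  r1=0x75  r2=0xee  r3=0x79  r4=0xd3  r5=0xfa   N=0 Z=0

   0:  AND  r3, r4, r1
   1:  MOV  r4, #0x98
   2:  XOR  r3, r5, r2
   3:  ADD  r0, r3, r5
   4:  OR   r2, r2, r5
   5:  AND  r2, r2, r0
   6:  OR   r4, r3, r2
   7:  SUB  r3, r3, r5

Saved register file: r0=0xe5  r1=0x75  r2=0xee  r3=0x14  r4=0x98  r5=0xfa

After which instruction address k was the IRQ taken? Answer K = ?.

after  0: r0=0xe5 r1=0x75 r2=0xee r3=0x51 r4=0xd3 r5=0xfa  N=0 Z=0
after  1: r0=0xe5 r1=0x75 r2=0xee r3=0x51 r4=0x98 r5=0xfa  N=0 Z=0
after  2: r0=0xe5 r1=0x75 r2=0xee r3=0x14 r4=0x98 r5=0xfa  N=0 Z=0
-- IRQ taken; context saved, return-PC = 3 --

K = 2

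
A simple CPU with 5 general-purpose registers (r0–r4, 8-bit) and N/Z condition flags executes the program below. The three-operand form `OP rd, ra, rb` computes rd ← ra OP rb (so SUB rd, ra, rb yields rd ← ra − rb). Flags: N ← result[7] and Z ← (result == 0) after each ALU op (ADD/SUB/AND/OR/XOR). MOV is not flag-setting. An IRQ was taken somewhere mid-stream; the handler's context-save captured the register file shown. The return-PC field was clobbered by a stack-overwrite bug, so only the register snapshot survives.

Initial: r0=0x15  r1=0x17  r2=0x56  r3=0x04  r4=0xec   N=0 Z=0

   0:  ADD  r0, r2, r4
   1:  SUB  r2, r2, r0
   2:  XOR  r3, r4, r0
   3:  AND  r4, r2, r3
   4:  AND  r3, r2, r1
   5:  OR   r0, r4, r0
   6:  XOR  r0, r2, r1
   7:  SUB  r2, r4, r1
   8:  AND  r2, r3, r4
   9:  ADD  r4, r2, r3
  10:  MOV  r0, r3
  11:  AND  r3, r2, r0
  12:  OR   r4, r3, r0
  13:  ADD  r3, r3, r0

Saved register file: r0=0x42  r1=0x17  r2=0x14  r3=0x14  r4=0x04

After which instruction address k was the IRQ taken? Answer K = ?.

K = 4

after  0: r0=0x42 r1=0x17 r2=0x56 r3=0x04 r4=0xec  N=0 Z=0
after  1: r0=0x42 r1=0x17 r2=0x14 r3=0x04 r4=0xec  N=0 Z=0
after  2: r0=0x42 r1=0x17 r2=0x14 r3=0xae r4=0xec  N=1 Z=0
after  3: r0=0x42 r1=0x17 r2=0x14 r3=0xae r4=0x04  N=0 Z=0
after  4: r0=0x42 r1=0x17 r2=0x14 r3=0x14 r4=0x04  N=0 Z=0
-- IRQ taken; context saved, return-PC = 5 --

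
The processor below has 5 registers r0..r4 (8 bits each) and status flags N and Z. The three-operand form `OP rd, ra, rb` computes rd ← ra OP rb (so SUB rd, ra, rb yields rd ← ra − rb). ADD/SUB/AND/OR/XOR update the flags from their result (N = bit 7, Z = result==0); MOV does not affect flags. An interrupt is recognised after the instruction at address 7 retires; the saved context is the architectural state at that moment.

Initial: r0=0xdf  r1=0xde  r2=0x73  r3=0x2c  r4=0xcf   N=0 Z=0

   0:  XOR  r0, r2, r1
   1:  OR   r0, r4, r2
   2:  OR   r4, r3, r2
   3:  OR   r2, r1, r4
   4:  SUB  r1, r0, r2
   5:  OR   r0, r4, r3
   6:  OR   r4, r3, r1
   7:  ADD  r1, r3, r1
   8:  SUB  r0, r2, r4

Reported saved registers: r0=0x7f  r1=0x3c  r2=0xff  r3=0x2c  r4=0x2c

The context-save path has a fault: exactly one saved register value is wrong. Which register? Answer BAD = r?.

BAD = r1

after  0: r0=0xad r1=0xde r2=0x73 r3=0x2c r4=0xcf  N=1 Z=0
after  1: r0=0xff r1=0xde r2=0x73 r3=0x2c r4=0xcf  N=1 Z=0
after  2: r0=0xff r1=0xde r2=0x73 r3=0x2c r4=0x7f  N=0 Z=0
after  3: r0=0xff r1=0xde r2=0xff r3=0x2c r4=0x7f  N=1 Z=0
after  4: r0=0xff r1=0x00 r2=0xff r3=0x2c r4=0x7f  N=0 Z=1
after  5: r0=0x7f r1=0x00 r2=0xff r3=0x2c r4=0x7f  N=0 Z=0
after  6: r0=0x7f r1=0x00 r2=0xff r3=0x2c r4=0x2c  N=0 Z=0
after  7: r0=0x7f r1=0x2c r2=0xff r3=0x2c r4=0x2c  N=0 Z=0
-- IRQ taken; context saved, return-PC = 8 --
mismatch: r1: reported 0x3c vs actual 0x2c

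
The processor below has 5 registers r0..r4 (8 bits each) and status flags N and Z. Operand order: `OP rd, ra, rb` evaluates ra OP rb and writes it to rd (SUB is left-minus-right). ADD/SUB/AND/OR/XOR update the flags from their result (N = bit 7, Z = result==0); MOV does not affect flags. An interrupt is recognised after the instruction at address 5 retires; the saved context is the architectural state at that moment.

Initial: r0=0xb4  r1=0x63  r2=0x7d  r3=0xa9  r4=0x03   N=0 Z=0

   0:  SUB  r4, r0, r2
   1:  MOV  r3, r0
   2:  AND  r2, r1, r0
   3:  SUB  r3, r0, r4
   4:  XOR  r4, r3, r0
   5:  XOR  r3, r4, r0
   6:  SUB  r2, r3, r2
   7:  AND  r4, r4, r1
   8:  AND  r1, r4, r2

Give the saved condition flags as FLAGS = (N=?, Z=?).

after  0: r0=0xb4 r1=0x63 r2=0x7d r3=0xa9 r4=0x37  N=0 Z=0
after  1: r0=0xb4 r1=0x63 r2=0x7d r3=0xb4 r4=0x37  N=0 Z=0
after  2: r0=0xb4 r1=0x63 r2=0x20 r3=0xb4 r4=0x37  N=0 Z=0
after  3: r0=0xb4 r1=0x63 r2=0x20 r3=0x7d r4=0x37  N=0 Z=0
after  4: r0=0xb4 r1=0x63 r2=0x20 r3=0x7d r4=0xc9  N=1 Z=0
after  5: r0=0xb4 r1=0x63 r2=0x20 r3=0x7d r4=0xc9  N=0 Z=0
-- IRQ taken; context saved, return-PC = 6 --

FLAGS = (N=0, Z=0)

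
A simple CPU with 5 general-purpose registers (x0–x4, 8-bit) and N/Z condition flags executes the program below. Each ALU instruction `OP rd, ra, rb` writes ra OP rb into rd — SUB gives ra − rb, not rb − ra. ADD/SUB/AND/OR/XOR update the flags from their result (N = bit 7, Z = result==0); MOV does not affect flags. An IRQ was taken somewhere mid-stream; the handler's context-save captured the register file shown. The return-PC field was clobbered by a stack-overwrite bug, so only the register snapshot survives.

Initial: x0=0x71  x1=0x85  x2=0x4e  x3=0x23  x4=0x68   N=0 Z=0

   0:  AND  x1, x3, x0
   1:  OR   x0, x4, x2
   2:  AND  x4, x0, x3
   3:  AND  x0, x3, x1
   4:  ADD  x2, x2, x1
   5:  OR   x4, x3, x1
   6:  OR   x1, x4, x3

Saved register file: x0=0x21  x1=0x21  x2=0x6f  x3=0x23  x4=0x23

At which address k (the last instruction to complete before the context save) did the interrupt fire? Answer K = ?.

K = 5

after  0: x0=0x71 x1=0x21 x2=0x4e x3=0x23 x4=0x68  N=0 Z=0
after  1: x0=0x6e x1=0x21 x2=0x4e x3=0x23 x4=0x68  N=0 Z=0
after  2: x0=0x6e x1=0x21 x2=0x4e x3=0x23 x4=0x22  N=0 Z=0
after  3: x0=0x21 x1=0x21 x2=0x4e x3=0x23 x4=0x22  N=0 Z=0
after  4: x0=0x21 x1=0x21 x2=0x6f x3=0x23 x4=0x22  N=0 Z=0
after  5: x0=0x21 x1=0x21 x2=0x6f x3=0x23 x4=0x23  N=0 Z=0
-- IRQ taken; context saved, return-PC = 6 --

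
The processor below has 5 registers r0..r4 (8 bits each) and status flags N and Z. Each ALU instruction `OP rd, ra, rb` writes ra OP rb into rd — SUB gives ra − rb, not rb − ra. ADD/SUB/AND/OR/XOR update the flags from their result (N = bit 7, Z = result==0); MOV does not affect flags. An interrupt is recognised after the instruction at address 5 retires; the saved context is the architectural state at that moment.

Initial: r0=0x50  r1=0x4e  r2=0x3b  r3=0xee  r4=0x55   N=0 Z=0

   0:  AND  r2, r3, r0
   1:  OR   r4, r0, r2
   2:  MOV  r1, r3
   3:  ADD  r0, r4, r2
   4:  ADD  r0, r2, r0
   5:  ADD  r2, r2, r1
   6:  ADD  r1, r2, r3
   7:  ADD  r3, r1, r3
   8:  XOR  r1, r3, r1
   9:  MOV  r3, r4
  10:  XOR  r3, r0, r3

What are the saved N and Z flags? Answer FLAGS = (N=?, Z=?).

after  0: r0=0x50 r1=0x4e r2=0x40 r3=0xee r4=0x55  N=0 Z=0
after  1: r0=0x50 r1=0x4e r2=0x40 r3=0xee r4=0x50  N=0 Z=0
after  2: r0=0x50 r1=0xee r2=0x40 r3=0xee r4=0x50  N=0 Z=0
after  3: r0=0x90 r1=0xee r2=0x40 r3=0xee r4=0x50  N=1 Z=0
after  4: r0=0xd0 r1=0xee r2=0x40 r3=0xee r4=0x50  N=1 Z=0
after  5: r0=0xd0 r1=0xee r2=0x2e r3=0xee r4=0x50  N=0 Z=0
-- IRQ taken; context saved, return-PC = 6 --

FLAGS = (N=0, Z=0)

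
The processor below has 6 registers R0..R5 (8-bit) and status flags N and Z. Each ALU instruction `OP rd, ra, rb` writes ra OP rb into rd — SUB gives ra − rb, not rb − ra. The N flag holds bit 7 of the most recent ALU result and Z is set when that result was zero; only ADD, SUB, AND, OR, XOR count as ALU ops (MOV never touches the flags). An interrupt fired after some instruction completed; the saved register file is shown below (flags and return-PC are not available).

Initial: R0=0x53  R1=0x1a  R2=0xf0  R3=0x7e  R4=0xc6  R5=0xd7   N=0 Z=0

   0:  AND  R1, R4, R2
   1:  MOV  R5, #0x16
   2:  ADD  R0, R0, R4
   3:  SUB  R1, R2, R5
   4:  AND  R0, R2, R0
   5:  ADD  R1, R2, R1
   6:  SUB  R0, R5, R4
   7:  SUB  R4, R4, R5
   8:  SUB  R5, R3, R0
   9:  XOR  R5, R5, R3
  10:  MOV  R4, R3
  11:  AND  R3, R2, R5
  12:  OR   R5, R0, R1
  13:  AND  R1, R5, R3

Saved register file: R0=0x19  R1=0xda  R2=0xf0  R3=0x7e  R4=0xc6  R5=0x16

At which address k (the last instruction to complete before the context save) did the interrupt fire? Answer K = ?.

after  0: R0=0x53 R1=0xc0 R2=0xf0 R3=0x7e R4=0xc6 R5=0xd7  N=1 Z=0
after  1: R0=0x53 R1=0xc0 R2=0xf0 R3=0x7e R4=0xc6 R5=0x16  N=1 Z=0
after  2: R0=0x19 R1=0xc0 R2=0xf0 R3=0x7e R4=0xc6 R5=0x16  N=0 Z=0
after  3: R0=0x19 R1=0xda R2=0xf0 R3=0x7e R4=0xc6 R5=0x16  N=1 Z=0
-- IRQ taken; context saved, return-PC = 4 --

K = 3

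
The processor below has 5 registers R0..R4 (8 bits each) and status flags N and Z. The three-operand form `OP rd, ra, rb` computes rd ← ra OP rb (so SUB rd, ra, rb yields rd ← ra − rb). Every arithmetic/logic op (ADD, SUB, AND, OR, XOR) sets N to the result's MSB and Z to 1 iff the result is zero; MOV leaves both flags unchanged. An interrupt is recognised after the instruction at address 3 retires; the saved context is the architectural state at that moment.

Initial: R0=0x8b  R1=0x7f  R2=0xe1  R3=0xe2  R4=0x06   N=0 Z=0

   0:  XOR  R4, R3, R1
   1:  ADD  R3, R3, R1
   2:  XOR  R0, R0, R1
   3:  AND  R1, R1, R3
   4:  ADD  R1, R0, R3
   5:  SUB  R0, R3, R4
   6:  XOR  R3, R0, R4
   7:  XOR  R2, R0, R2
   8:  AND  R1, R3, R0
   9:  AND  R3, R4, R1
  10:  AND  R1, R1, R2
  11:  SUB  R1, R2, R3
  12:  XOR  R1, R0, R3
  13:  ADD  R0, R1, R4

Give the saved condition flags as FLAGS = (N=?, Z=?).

after  0: R0=0x8b R1=0x7f R2=0xe1 R3=0xe2 R4=0x9d  N=1 Z=0
after  1: R0=0x8b R1=0x7f R2=0xe1 R3=0x61 R4=0x9d  N=0 Z=0
after  2: R0=0xf4 R1=0x7f R2=0xe1 R3=0x61 R4=0x9d  N=1 Z=0
after  3: R0=0xf4 R1=0x61 R2=0xe1 R3=0x61 R4=0x9d  N=0 Z=0
-- IRQ taken; context saved, return-PC = 4 --

FLAGS = (N=0, Z=0)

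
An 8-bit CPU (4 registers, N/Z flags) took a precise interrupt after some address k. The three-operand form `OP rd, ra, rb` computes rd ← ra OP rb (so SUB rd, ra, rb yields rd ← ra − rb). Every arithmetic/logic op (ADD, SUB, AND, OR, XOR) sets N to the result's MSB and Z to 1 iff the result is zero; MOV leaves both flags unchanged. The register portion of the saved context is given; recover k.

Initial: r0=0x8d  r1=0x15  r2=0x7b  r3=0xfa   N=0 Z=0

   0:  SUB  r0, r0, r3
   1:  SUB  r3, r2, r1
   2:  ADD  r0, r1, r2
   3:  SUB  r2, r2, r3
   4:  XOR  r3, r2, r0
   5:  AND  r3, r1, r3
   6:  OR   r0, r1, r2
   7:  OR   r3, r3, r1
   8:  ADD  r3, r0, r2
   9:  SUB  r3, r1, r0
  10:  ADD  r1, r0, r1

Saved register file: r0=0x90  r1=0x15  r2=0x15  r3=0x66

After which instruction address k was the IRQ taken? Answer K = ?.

K = 3

after  0: r0=0x93 r1=0x15 r2=0x7b r3=0xfa  N=1 Z=0
after  1: r0=0x93 r1=0x15 r2=0x7b r3=0x66  N=0 Z=0
after  2: r0=0x90 r1=0x15 r2=0x7b r3=0x66  N=1 Z=0
after  3: r0=0x90 r1=0x15 r2=0x15 r3=0x66  N=0 Z=0
-- IRQ taken; context saved, return-PC = 4 --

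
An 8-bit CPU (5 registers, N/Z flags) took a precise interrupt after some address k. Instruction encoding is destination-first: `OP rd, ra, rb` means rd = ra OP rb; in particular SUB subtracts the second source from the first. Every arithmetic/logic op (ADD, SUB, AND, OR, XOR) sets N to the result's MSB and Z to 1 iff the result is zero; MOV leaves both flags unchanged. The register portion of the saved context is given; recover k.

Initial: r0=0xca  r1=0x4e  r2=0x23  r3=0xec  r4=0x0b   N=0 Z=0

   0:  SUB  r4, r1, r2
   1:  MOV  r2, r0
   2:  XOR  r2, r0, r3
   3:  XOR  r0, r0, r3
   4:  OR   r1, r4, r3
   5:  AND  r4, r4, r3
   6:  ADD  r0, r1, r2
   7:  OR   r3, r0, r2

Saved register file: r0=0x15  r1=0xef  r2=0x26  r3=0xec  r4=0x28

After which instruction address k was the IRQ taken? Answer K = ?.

K = 6

after  0: r0=0xca r1=0x4e r2=0x23 r3=0xec r4=0x2b  N=0 Z=0
after  1: r0=0xca r1=0x4e r2=0xca r3=0xec r4=0x2b  N=0 Z=0
after  2: r0=0xca r1=0x4e r2=0x26 r3=0xec r4=0x2b  N=0 Z=0
after  3: r0=0x26 r1=0x4e r2=0x26 r3=0xec r4=0x2b  N=0 Z=0
after  4: r0=0x26 r1=0xef r2=0x26 r3=0xec r4=0x2b  N=1 Z=0
after  5: r0=0x26 r1=0xef r2=0x26 r3=0xec r4=0x28  N=0 Z=0
after  6: r0=0x15 r1=0xef r2=0x26 r3=0xec r4=0x28  N=0 Z=0
-- IRQ taken; context saved, return-PC = 7 --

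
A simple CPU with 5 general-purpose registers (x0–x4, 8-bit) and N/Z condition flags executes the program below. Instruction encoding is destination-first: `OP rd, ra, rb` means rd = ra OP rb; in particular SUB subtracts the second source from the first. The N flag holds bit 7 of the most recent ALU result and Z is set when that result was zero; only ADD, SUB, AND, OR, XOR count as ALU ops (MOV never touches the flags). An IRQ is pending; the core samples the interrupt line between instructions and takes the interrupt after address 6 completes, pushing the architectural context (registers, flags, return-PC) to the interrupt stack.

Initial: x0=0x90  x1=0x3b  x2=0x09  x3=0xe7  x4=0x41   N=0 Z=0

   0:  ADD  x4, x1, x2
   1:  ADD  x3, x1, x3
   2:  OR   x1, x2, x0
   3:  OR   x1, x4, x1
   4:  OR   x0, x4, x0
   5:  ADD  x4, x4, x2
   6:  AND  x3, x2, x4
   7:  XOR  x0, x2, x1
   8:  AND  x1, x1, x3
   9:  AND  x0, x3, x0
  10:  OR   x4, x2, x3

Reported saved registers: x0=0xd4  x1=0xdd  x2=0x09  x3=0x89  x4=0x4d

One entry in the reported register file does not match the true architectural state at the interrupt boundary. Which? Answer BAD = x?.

BAD = x3

after  0: x0=0x90 x1=0x3b x2=0x09 x3=0xe7 x4=0x44  N=0 Z=0
after  1: x0=0x90 x1=0x3b x2=0x09 x3=0x22 x4=0x44  N=0 Z=0
after  2: x0=0x90 x1=0x99 x2=0x09 x3=0x22 x4=0x44  N=1 Z=0
after  3: x0=0x90 x1=0xdd x2=0x09 x3=0x22 x4=0x44  N=1 Z=0
after  4: x0=0xd4 x1=0xdd x2=0x09 x3=0x22 x4=0x44  N=1 Z=0
after  5: x0=0xd4 x1=0xdd x2=0x09 x3=0x22 x4=0x4d  N=0 Z=0
after  6: x0=0xd4 x1=0xdd x2=0x09 x3=0x09 x4=0x4d  N=0 Z=0
-- IRQ taken; context saved, return-PC = 7 --
mismatch: x3: reported 0x89 vs actual 0x09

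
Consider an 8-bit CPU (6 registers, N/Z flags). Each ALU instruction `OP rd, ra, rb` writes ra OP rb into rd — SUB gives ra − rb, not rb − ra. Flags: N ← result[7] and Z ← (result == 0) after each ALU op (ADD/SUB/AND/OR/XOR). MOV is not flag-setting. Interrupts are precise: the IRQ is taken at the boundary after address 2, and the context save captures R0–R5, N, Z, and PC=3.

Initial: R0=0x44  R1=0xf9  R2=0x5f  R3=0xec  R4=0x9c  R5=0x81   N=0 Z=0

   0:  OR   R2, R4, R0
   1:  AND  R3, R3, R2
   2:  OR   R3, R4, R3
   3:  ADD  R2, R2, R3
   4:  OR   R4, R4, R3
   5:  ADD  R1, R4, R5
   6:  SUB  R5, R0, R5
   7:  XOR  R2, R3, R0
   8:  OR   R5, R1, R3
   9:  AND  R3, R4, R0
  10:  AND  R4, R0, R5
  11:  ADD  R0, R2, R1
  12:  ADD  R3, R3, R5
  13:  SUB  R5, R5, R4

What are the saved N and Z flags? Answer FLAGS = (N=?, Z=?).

after  0: R0=0x44 R1=0xf9 R2=0xdc R3=0xec R4=0x9c R5=0x81  N=1 Z=0
after  1: R0=0x44 R1=0xf9 R2=0xdc R3=0xcc R4=0x9c R5=0x81  N=1 Z=0
after  2: R0=0x44 R1=0xf9 R2=0xdc R3=0xdc R4=0x9c R5=0x81  N=1 Z=0
-- IRQ taken; context saved, return-PC = 3 --

FLAGS = (N=1, Z=0)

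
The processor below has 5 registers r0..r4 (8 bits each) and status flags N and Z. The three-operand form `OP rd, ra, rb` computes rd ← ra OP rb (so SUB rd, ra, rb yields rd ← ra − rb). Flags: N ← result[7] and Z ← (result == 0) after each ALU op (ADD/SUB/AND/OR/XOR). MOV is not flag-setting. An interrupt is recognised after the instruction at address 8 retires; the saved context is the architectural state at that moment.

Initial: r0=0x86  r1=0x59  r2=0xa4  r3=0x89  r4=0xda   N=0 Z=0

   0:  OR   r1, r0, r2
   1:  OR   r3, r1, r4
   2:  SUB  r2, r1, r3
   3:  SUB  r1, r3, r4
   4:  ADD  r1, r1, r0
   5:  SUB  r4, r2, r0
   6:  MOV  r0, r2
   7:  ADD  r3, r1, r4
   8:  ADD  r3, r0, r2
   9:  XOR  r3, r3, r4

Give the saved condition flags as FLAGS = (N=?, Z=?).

after  0: r0=0x86 r1=0xa6 r2=0xa4 r3=0x89 r4=0xda  N=1 Z=0
after  1: r0=0x86 r1=0xa6 r2=0xa4 r3=0xfe r4=0xda  N=1 Z=0
after  2: r0=0x86 r1=0xa6 r2=0xa8 r3=0xfe r4=0xda  N=1 Z=0
after  3: r0=0x86 r1=0x24 r2=0xa8 r3=0xfe r4=0xda  N=0 Z=0
after  4: r0=0x86 r1=0xaa r2=0xa8 r3=0xfe r4=0xda  N=1 Z=0
after  5: r0=0x86 r1=0xaa r2=0xa8 r3=0xfe r4=0x22  N=0 Z=0
after  6: r0=0xa8 r1=0xaa r2=0xa8 r3=0xfe r4=0x22  N=0 Z=0
after  7: r0=0xa8 r1=0xaa r2=0xa8 r3=0xcc r4=0x22  N=1 Z=0
after  8: r0=0xa8 r1=0xaa r2=0xa8 r3=0x50 r4=0x22  N=0 Z=0
-- IRQ taken; context saved, return-PC = 9 --

FLAGS = (N=0, Z=0)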